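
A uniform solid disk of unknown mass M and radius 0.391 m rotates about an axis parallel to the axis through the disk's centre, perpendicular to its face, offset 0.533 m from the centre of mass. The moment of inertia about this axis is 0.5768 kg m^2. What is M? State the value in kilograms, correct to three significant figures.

I = I_cm + Md² = (1/2)MR² + Md² = M·[0.5·(0.391)² + (0.533)²] = M·0.36053.
So M = 0.5768 / 0.36053 = 1.5999 kg.

1.60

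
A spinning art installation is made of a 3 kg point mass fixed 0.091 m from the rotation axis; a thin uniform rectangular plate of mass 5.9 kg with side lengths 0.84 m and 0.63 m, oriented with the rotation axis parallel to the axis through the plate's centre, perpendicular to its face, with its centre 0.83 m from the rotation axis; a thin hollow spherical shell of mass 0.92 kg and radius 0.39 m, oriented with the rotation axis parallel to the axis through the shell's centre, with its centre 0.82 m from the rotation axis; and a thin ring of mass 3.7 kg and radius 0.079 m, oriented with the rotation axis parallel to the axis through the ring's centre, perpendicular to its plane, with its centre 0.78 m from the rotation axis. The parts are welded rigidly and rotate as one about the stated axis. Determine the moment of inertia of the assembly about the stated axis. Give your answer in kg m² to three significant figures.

7.62

Point mass: I_cm = 0; centre at d = 0.091 m, so the parallel axis theorem gives I = 0 + (3)(0.091)² = 0.024843 kg m².
Rectangular plate: I_cm = (1/12)M(a²+b²) = (1/12)(5.9)[(0.84)² + (0.63)²] = 0.54206 kg m²; centre at d = 0.83 m, so the parallel axis theorem gives I = 0.54206 + (5.9)(0.83)² = 4.6066 kg m².
Spherical shell: I_cm = (2/3)MR² = (2/3)(0.92)(0.39)² = 0.093288 kg m²; centre at d = 0.82 m, so the parallel axis theorem gives I = 0.093288 + (0.92)(0.82)² = 0.7119 kg m².
Thin ring: I_cm = MR² = (3.7)(0.079)² = 0.023092 kg m²; centre at d = 0.78 m, so the parallel axis theorem gives I = 0.023092 + (3.7)(0.78)² = 2.2742 kg m².
Total I = 0.024843 + 4.6066 + 0.7119 + 2.2742 = 7.6175 kg m².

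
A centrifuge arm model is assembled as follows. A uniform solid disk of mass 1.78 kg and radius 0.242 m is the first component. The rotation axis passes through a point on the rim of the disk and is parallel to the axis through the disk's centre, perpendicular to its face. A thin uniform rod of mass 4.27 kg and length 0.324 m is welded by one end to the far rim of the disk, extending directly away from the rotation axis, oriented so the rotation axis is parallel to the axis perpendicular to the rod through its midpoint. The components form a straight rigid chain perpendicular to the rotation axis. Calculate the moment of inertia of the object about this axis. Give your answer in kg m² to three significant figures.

1.98

Solid disk: I_cm = (1/2)MR² = (1/2)(1.78)(0.242)² = 0.052122 kg m²; centre at d = 0.242 m, so I = I_cm + Md² gives I = 0.052122 + (1.78)(0.242)² = 0.15637 kg m².
Thin rod: I_cm = (1/12)ML² = (1/12)(4.27)(0.324)² = 0.037354 kg m²; centre at d = 0.242 + 0.242 + 0.162 = 0.646 m, so I = I_cm + Md² gives I = 0.037354 + (4.27)(0.646)² = 1.8193 kg m².
Total I = 0.15637 + 1.8193 = 1.9757 kg m².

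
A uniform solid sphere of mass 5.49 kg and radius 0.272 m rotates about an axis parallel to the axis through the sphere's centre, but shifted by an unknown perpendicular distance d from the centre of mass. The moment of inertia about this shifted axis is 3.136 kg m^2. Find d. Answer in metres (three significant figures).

0.736

About the centre-of-mass axis, I_cm = (2/5)MR² = (2/5)(5.49)(0.272)² = 0.16247 kg m^2.
Parallel axis theorem: I = I_cm + Md², so Md² = 3.136 − 0.16247 = 2.9735 kg m^2.
d = √(2.9735 / 5.49) = 0.73595 m.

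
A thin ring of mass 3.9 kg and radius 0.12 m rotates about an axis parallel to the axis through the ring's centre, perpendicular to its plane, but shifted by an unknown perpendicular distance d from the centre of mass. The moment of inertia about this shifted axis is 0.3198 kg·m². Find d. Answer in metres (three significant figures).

About the centre-of-mass axis, I_cm = MR² = (3.9)(0.12)² = 0.05616 kg·m².
Parallel axis theorem: I = I_cm + Md², so Md² = 0.3198 − 0.05616 = 0.26364 kg·m².
d = √(0.26364 / 3.9) = 0.26 m.

0.260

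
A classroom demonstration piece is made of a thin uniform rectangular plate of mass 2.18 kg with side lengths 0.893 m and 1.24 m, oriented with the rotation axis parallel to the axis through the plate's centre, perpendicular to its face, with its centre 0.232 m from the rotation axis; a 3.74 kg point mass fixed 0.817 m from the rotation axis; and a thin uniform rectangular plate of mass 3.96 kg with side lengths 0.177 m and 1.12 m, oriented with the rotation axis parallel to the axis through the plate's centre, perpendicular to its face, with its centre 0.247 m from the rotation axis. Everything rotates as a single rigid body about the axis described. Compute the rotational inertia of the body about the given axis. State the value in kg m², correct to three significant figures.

3.70

Rectangular plate: I_cm = (1/12)M(a²+b²) = (1/12)(2.18)[(0.893)² + (1.24)²] = 0.4242 kg m²; centre at d = 0.232 m, so the parallel axis theorem gives I = 0.4242 + (2.18)(0.232)² = 0.54154 kg m².
Point mass: I_cm = 0; centre at d = 0.817 m, so the parallel axis theorem gives I = 0 + (3.74)(0.817)² = 2.4964 kg m².
Rectangular plate: I_cm = (1/12)M(a²+b²) = (1/12)(3.96)[(0.177)² + (1.12)²] = 0.42429 kg m²; centre at d = 0.247 m, so the parallel axis theorem gives I = 0.42429 + (3.96)(0.247)² = 0.66589 kg m².
Total I = 0.54154 + 2.4964 + 0.66589 = 3.7038 kg m².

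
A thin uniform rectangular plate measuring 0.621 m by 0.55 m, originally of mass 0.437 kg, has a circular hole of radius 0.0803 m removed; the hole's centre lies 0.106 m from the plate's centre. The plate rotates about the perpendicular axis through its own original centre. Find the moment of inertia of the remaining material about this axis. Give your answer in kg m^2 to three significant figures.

0.0247

Unpierced body about its centre: I₀ = (1/12)M(a²+b²) = (1/12)(0.437)[(0.621)² + (0.55)²] = 0.02506 kg m^2.
The removed disk has mass m = M·πr²/(ab) = (0.437)·π(0.0803)²/(0.621·0.55) = 0.025918 kg (same uniform areal density).
Its moment of inertia about the rotation axis (parallel-axis theorem): I_hole = (1/2)mr² + md² = (1/2)(0.025918)(0.0803)² + (0.025918)(0.106)² = 0.00037478 kg m^2.
Treating the hole as negative mass, I = I₀ − I_hole = 0.02506 − 0.00037478 = 0.024685 kg m^2.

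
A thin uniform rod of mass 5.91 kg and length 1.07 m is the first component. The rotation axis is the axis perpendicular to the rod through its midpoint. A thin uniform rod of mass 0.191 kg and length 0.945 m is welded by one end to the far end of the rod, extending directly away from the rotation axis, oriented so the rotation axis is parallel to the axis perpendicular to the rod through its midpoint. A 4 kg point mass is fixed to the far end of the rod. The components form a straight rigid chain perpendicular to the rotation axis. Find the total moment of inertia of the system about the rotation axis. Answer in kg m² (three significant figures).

9.53

Thin rod: I_cm = (1/12)ML² = (1/12)(5.91)(1.07)² = 0.56386 kg m²; axis through the centre, so I = 0.56386 kg m².
Thin rod: I_cm = (1/12)ML² = (1/12)(0.191)(0.945)² = 0.014214 kg m²; centre at d = 0.535 + 0.4725 = 1.0075 m, so I = I_cm + Md² gives I = 0.014214 + (0.191)(1.0075)² = 0.20809 kg m².
Point mass: I_cm = 0; centre at d = 0.535 + 0.4725 + 0.4725 = 1.48 m, so I = I_cm + Md² gives I = 0 + (4)(1.48)² = 8.7616 kg m².
Total I = 0.56386 + 0.20809 + 8.7616 = 9.5336 kg m².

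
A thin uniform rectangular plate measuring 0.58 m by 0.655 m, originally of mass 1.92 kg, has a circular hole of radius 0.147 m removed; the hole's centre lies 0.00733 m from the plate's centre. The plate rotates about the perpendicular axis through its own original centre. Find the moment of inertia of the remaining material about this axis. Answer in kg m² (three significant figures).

0.119

Unpierced body about its centre: I₀ = (1/12)M(a²+b²) = (1/12)(1.92)[(0.58)² + (0.655)²] = 0.12247 kg m².
The removed disk has mass m = M·πr²/(ab) = (1.92)·π(0.147)²/(0.58·0.655) = 0.3431 kg (same uniform areal density).
Its moment of inertia about the rotation axis (parallel-axis theorem): I_hole = (1/2)mr² + md² = (1/2)(0.3431)(0.147)² + (0.3431)(0.00733)² = 0.0037254 kg m².
Treating the hole as negative mass, I = I₀ − I_hole = 0.12247 − 0.0037254 = 0.11874 kg m².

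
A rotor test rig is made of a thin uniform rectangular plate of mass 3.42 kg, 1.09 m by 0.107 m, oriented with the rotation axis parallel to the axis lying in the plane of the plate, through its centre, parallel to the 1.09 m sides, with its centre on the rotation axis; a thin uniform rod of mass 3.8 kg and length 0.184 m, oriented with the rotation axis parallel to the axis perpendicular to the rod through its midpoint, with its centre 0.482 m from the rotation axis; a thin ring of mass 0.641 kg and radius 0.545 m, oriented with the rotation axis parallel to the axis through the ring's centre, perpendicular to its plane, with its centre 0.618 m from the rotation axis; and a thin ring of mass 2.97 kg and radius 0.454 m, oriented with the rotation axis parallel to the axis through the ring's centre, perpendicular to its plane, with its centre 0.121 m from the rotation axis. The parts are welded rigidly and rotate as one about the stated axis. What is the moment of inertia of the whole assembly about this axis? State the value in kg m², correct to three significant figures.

Rectangular plate: I_cm = (1/12)Mb² = (1/12)(3.42)(0.107)² = 0.003263 kg m²; axis through the centre, so I = 0.003263 kg m².
Thin rod: I_cm = (1/12)ML² = (1/12)(3.8)(0.184)² = 0.010721 kg m²; centre at d = 0.482 m, so the parallel axis theorem gives I = 0.010721 + (3.8)(0.482)² = 0.89355 kg m².
Thin ring: I_cm = MR² = (0.641)(0.545)² = 0.19039 kg m²; centre at d = 0.618 m, so the parallel axis theorem gives I = 0.19039 + (0.641)(0.618)² = 0.43521 kg m².
Thin ring: I_cm = MR² = (2.97)(0.454)² = 0.61216 kg m²; centre at d = 0.121 m, so the parallel axis theorem gives I = 0.61216 + (2.97)(0.121)² = 0.65565 kg m².
Total I = 0.003263 + 0.89355 + 0.43521 + 0.65565 = 1.9877 kg m².

1.99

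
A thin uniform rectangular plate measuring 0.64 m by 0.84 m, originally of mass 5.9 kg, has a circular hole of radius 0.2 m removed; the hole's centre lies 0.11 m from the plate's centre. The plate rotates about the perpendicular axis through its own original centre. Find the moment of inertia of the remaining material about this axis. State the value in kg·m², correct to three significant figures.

Unpierced body about its centre: I₀ = (1/12)M(a²+b²) = (1/12)(5.9)[(0.64)² + (0.84)²] = 0.54831 kg·m².
The removed disk has mass m = M·πr²/(ab) = (5.9)·π(0.2)²/(0.64·0.84) = 1.3791 kg (same uniform areal density).
Its moment of inertia about the rotation axis (parallel-axis theorem): I_hole = (1/2)mr² + md² = (1/2)(1.3791)(0.2)² + (1.3791)(0.11)² = 0.04427 kg·m².
Treating the hole as negative mass, I = I₀ − I_hole = 0.54831 − 0.04427 = 0.50404 kg·m².

0.504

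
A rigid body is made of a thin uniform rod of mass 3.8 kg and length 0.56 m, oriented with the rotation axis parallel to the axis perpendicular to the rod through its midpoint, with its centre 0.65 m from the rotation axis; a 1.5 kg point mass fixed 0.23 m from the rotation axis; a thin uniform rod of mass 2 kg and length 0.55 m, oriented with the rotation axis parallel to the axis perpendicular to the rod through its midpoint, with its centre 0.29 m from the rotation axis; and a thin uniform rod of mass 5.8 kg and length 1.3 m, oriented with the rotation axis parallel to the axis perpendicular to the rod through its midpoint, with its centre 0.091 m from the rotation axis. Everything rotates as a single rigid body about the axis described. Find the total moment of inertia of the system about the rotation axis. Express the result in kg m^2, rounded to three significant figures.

2.87

Thin rod: I_cm = (1/12)ML² = (1/12)(3.8)(0.56)² = 0.099307 kg m^2; centre at d = 0.65 m, so the parallel axis theorem gives I = 0.099307 + (3.8)(0.65)² = 1.7048 kg m^2.
Point mass: I_cm = 0; centre at d = 0.23 m, so the parallel axis theorem gives I = 0 + (1.5)(0.23)² = 0.07935 kg m^2.
Thin rod: I_cm = (1/12)ML² = (1/12)(2)(0.55)² = 0.050417 kg m^2; centre at d = 0.29 m, so the parallel axis theorem gives I = 0.050417 + (2)(0.29)² = 0.21862 kg m^2.
Thin rod: I_cm = (1/12)ML² = (1/12)(5.8)(1.3)² = 0.81683 kg m^2; centre at d = 0.091 m, so the parallel axis theorem gives I = 0.81683 + (5.8)(0.091)² = 0.86486 kg m^2.
Total I = 1.7048 + 0.07935 + 0.21862 + 0.86486 = 2.8676 kg m^2.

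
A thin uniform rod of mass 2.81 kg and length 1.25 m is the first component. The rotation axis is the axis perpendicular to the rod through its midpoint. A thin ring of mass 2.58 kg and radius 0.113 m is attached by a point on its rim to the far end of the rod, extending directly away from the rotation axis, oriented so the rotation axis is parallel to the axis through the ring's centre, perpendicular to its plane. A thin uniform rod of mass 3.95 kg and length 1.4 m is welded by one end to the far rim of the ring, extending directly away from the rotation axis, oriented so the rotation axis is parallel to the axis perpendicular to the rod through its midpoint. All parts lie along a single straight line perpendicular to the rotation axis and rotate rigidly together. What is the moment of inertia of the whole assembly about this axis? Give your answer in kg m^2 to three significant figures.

Thin rod: I_cm = (1/12)ML² = (1/12)(2.81)(1.25)² = 0.36589 kg m^2; axis through the centre, so I = 0.36589 kg m^2.
Thin ring: I_cm = MR² = (2.58)(0.113)² = 0.032944 kg m^2; centre at d = 0.625 + 0.113 = 0.738 m, so I = I_cm + Md² gives I = 0.032944 + (2.58)(0.738)² = 1.4381 kg m^2.
Thin rod: I_cm = (1/12)ML² = (1/12)(3.95)(1.4)² = 0.64517 kg m^2; centre at d = 0.625 + 0.113 + 0.113 + 0.7 = 1.551 m, so I = I_cm + Md² gives I = 0.64517 + (3.95)(1.551)² = 10.147 kg m^2.
Total I = 0.36589 + 1.4381 + 10.147 = 11.951 kg m^2.

12.0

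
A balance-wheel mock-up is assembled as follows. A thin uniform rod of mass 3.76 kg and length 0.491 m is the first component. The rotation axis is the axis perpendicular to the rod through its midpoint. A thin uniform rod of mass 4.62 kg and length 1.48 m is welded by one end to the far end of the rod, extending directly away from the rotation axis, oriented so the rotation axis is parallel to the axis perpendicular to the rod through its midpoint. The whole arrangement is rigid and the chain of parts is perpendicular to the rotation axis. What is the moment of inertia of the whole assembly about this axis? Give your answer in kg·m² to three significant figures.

5.41

Thin rod: I_cm = (1/12)ML² = (1/12)(3.76)(0.491)² = 0.075539 kg·m²; axis through the centre, so I = 0.075539 kg·m².
Thin rod: I_cm = (1/12)ML² = (1/12)(4.62)(1.48)² = 0.8433 kg·m²; centre at d = 0.2455 + 0.74 = 0.9855 m, so I = I_cm + Md² gives I = 0.8433 + (4.62)(0.9855)² = 5.3303 kg·m².
Total I = 0.075539 + 5.3303 = 5.4058 kg·m².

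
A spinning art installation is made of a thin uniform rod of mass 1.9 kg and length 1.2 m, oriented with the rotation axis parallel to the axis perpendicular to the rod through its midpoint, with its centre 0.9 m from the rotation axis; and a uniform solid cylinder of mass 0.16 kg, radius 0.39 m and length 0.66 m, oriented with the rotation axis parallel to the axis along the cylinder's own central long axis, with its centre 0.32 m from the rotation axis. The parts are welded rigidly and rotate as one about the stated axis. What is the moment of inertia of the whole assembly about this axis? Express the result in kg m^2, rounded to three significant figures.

Thin rod: I_cm = (1/12)ML² = (1/12)(1.9)(1.2)² = 0.228 kg m^2; centre at d = 0.9 m, so the parallel axis theorem gives I = 0.228 + (1.9)(0.9)² = 1.767 kg m^2.
Solid cylinder: I_cm = (1/2)MR² = (1/2)(0.16)(0.39)² = 0.012168 kg m^2; centre at d = 0.32 m, so the parallel axis theorem gives I = 0.012168 + (0.16)(0.32)² = 0.028552 kg m^2.
Total I = 1.767 + 0.028552 = 1.7956 kg m^2.

1.80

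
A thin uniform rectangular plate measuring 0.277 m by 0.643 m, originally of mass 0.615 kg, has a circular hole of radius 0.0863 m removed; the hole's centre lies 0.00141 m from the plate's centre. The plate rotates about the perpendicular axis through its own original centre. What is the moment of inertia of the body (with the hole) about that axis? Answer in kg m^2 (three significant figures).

0.0248

Unpierced body about its centre: I₀ = (1/12)M(a²+b²) = (1/12)(0.615)[(0.277)² + (0.643)²] = 0.025122 kg m^2.
The removed disk has mass m = M·πr²/(ab) = (0.615)·π(0.0863)²/(0.277·0.643) = 0.08079 kg (same uniform areal density).
Its moment of inertia about the rotation axis (parallel-axis theorem): I_hole = (1/2)mr² + md² = (1/2)(0.08079)(0.0863)² + (0.08079)(0.00141)² = 0.00030101 kg m^2.
Treating the hole as negative mass, I = I₀ − I_hole = 0.025122 − 0.00030101 = 0.024821 kg m^2.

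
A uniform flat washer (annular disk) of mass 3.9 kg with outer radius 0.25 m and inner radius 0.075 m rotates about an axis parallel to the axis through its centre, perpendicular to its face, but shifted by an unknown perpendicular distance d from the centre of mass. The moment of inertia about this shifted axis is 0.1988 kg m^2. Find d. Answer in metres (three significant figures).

0.130

About the centre-of-mass axis, I_cm = (1/2)M(R²+r²) = (1/2)(3.9)[(0.25)² + (0.075)²] = 0.13284 kg m^2.
Parallel axis theorem: I = I_cm + Md², so Md² = 0.1988 − 0.13284 = 0.065956 kg m^2.
d = √(0.065956 / 3.9) = 0.13005 m.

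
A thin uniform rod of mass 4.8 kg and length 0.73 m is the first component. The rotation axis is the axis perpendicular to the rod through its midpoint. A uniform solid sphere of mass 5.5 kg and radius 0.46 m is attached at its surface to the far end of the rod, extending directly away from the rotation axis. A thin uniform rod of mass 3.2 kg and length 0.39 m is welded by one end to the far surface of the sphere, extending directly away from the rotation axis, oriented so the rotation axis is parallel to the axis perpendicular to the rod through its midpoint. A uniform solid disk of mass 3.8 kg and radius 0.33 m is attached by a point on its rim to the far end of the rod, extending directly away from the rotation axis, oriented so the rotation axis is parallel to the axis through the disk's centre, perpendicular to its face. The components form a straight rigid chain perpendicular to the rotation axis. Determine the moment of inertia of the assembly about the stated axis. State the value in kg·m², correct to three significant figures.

Thin rod: I_cm = (1/12)ML² = (1/12)(4.8)(0.73)² = 0.21316 kg·m²; axis through the centre, so I = 0.21316 kg·m².
Solid sphere: I_cm = (2/5)MR² = (2/5)(5.5)(0.46)² = 0.46552 kg·m²; centre at d = 0.365 + 0.46 = 0.825 m, so the parallel axis theorem gives I = 0.46552 + (5.5)(0.825)² = 4.209 kg·m².
Thin rod: I_cm = (1/12)ML² = (1/12)(3.2)(0.39)² = 0.04056 kg·m²; centre at d = 0.365 + 0.46 + 0.46 + 0.195 = 1.48 m, so the parallel axis theorem gives I = 0.04056 + (3.2)(1.48)² = 7.0498 kg·m².
Solid disk: I_cm = (1/2)MR² = (1/2)(3.8)(0.33)² = 0.20691 kg·m²; centre at d = 0.365 + 0.46 + 0.46 + 0.195 + 0.195 + 0.33 = 2.005 m, so the parallel axis theorem gives I = 0.20691 + (3.8)(2.005)² = 15.483 kg·m².
Total I = 0.21316 + 4.209 + 7.0498 + 15.483 = 26.955 kg·m².

27.0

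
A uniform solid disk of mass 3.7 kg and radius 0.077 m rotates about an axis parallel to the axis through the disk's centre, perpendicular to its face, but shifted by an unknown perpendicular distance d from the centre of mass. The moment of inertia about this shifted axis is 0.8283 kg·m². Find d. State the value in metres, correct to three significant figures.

0.470

About the centre-of-mass axis, I_cm = (1/2)MR² = (1/2)(3.7)(0.077)² = 0.010969 kg·m².
Parallel axis theorem: I = I_cm + Md², so Md² = 0.8283 − 0.010969 = 0.81733 kg·m².
d = √(0.81733 / 3.7) = 0.47 m.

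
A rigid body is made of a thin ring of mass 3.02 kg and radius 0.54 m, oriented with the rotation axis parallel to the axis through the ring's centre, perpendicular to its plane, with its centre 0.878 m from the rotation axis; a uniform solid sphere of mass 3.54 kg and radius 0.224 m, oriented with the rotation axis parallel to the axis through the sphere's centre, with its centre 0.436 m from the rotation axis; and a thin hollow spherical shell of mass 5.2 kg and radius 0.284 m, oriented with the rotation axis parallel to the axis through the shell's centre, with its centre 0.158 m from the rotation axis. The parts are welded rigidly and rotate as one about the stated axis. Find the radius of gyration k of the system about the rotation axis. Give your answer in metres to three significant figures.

0.609

Thin ring: I_cm = MR² = (3.02)(0.54)² = 0.88063 kg m^2; centre at d = 0.878 m, so the parallel axis theorem gives I = 0.88063 + (3.02)(0.878)² = 3.2087 kg m^2.
Solid sphere: I_cm = (2/5)MR² = (2/5)(3.54)(0.224)² = 0.071049 kg m^2; centre at d = 0.436 m, so the parallel axis theorem gives I = 0.071049 + (3.54)(0.436)² = 0.74399 kg m^2.
Spherical shell: I_cm = (2/3)MR² = (2/3)(5.2)(0.284)² = 0.27961 kg m^2; centre at d = 0.158 m, so the parallel axis theorem gives I = 0.27961 + (5.2)(0.158)² = 0.40942 kg m^2.
Total I = 4.3621 kg m^2; total mass M = 11.76 kg.
k = √(I/M) = √(4.3621/11.76) = 0.60904 m.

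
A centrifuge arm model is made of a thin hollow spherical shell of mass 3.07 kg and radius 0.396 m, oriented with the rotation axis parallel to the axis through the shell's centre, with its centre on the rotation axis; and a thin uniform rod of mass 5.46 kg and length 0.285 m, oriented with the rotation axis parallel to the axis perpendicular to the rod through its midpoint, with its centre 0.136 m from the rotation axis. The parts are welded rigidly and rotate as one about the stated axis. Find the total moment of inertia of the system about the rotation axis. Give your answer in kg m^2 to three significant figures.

Spherical shell: I_cm = (2/3)MR² = (2/3)(3.07)(0.396)² = 0.32095 kg m^2; axis through the centre, so I = 0.32095 kg m^2.
Thin rod: I_cm = (1/12)ML² = (1/12)(5.46)(0.285)² = 0.036957 kg m^2; centre at d = 0.136 m, so I = I_cm + Md² gives I = 0.036957 + (5.46)(0.136)² = 0.13795 kg m^2.
Total I = 0.32095 + 0.13795 = 0.4589 kg m^2.

0.459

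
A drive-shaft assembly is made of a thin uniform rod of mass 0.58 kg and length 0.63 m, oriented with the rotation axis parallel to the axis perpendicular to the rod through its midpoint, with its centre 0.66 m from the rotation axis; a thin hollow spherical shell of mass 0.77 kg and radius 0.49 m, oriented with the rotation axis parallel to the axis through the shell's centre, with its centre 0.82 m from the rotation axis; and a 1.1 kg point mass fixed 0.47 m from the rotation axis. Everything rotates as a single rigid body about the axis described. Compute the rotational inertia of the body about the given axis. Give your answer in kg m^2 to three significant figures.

1.16

Thin rod: I_cm = (1/12)ML² = (1/12)(0.58)(0.63)² = 0.019183 kg m^2; centre at d = 0.66 m, so I = I_cm + Md² gives I = 0.019183 + (0.58)(0.66)² = 0.27183 kg m^2.
Spherical shell: I_cm = (2/3)MR² = (2/3)(0.77)(0.49)² = 0.12325 kg m^2; centre at d = 0.82 m, so I = I_cm + Md² gives I = 0.12325 + (0.77)(0.82)² = 0.641 kg m^2.
Point mass: I_cm = 0; centre at d = 0.47 m, so I = I_cm + Md² gives I = 0 + (1.1)(0.47)² = 0.24299 kg m^2.
Total I = 0.27183 + 0.641 + 0.24299 = 1.1558 kg m^2.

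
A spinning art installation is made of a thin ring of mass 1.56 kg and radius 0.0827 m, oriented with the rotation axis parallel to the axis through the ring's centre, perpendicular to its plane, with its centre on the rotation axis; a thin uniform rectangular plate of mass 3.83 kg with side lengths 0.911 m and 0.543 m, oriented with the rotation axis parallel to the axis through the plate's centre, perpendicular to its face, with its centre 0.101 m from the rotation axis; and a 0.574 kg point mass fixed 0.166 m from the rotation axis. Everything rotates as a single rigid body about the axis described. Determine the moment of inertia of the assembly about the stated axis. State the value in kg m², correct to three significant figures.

0.425

Thin ring: I_cm = MR² = (1.56)(0.0827)² = 0.010669 kg m²; axis through the centre, so I = 0.010669 kg m².
Rectangular plate: I_cm = (1/12)M(a²+b²) = (1/12)(3.83)[(0.911)² + (0.543)²] = 0.35899 kg m²; centre at d = 0.101 m, so I = I_cm + Md² gives I = 0.35899 + (3.83)(0.101)² = 0.39806 kg m².
Point mass: I_cm = 0; centre at d = 0.166 m, so I = I_cm + Md² gives I = 0 + (0.574)(0.166)² = 0.015817 kg m².
Total I = 0.010669 + 0.39806 + 0.015817 = 0.42455 kg m².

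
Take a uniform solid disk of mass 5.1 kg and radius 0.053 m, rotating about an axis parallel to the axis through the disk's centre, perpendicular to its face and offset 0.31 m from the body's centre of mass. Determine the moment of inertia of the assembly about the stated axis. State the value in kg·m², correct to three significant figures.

I_cm = (1/2)MR² = (1/2)(5.1)(0.053)² = 0.0071629 kg·m²; centre at d = 0.31 m, so the parallel axis theorem gives I = 0.0071629 + (5.1)(0.31)² = 0.49727 kg·m².

0.497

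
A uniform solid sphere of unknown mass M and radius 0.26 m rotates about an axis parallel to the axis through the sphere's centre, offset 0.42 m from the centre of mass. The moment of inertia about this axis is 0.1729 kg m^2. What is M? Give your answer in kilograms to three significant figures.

I = I_cm + Md² = (2/5)MR² + Md² = M·[0.4·(0.26)² + (0.42)²] = M·0.20344.
So M = 0.1729 / 0.20344 = 0.84988 kg.

0.850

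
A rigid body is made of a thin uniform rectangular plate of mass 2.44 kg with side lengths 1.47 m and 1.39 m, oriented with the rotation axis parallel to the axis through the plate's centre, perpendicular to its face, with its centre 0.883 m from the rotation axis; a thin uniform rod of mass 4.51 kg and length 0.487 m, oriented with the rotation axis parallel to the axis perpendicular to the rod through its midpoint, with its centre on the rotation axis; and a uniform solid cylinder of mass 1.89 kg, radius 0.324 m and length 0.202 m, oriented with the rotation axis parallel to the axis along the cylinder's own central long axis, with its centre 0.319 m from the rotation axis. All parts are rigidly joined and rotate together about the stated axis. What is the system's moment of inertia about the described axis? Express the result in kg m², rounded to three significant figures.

Rectangular plate: I_cm = (1/12)M(a²+b²) = (1/12)(2.44)[(1.47)² + (1.39)²] = 0.83224 kg m²; centre at d = 0.883 m, so I = I_cm + Md² gives I = 0.83224 + (2.44)(0.883)² = 2.7347 kg m².
Thin rod: I_cm = (1/12)ML² = (1/12)(4.51)(0.487)² = 0.089136 kg m²; axis through the centre, so I = 0.089136 kg m².
Solid cylinder: I_cm = (1/2)MR² = (1/2)(1.89)(0.324)² = 0.099202 kg m²; centre at d = 0.319 m, so I = I_cm + Md² gives I = 0.099202 + (1.89)(0.319)² = 0.29153 kg m².
Total I = 2.7347 + 0.089136 + 0.29153 = 3.1154 kg m².

3.12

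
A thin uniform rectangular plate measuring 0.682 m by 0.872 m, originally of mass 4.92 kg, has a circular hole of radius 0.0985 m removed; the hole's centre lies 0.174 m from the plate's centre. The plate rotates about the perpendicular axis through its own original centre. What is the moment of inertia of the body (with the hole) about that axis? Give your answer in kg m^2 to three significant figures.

Unpierced body about its centre: I₀ = (1/12)M(a²+b²) = (1/12)(4.92)[(0.682)² + (0.872)²] = 0.50246 kg m^2.
The removed disk has mass m = M·πr²/(ab) = (4.92)·π(0.0985)²/(0.682·0.872) = 0.25217 kg (same uniform areal density).
Its moment of inertia about the rotation axis (parallel-axis theorem): I_hole = (1/2)mr² + md² = (1/2)(0.25217)(0.0985)² + (0.25217)(0.174)² = 0.0088579 kg m^2.
Treating the hole as negative mass, I = I₀ − I_hole = 0.50246 − 0.0088579 = 0.4936 kg m^2.

0.494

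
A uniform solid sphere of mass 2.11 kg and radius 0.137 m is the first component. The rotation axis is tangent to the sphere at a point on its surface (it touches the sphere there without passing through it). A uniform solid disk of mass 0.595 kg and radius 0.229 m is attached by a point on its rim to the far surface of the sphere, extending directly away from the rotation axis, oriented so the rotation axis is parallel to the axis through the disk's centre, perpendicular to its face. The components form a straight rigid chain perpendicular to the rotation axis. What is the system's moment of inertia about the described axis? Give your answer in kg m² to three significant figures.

Solid sphere: I_cm = (2/5)MR² = (2/5)(2.11)(0.137)² = 0.015841 kg m²; centre at d = 0.137 m, so I = I_cm + Md² gives I = 0.015841 + (2.11)(0.137)² = 0.055444 kg m².
Solid disk: I_cm = (1/2)MR² = (1/2)(0.595)(0.229)² = 0.015601 kg m²; centre at d = 0.137 + 0.137 + 0.229 = 0.503 m, so I = I_cm + Md² gives I = 0.015601 + (0.595)(0.503)² = 0.16614 kg m².
Total I = 0.055444 + 0.16614 = 0.22159 kg m².

0.222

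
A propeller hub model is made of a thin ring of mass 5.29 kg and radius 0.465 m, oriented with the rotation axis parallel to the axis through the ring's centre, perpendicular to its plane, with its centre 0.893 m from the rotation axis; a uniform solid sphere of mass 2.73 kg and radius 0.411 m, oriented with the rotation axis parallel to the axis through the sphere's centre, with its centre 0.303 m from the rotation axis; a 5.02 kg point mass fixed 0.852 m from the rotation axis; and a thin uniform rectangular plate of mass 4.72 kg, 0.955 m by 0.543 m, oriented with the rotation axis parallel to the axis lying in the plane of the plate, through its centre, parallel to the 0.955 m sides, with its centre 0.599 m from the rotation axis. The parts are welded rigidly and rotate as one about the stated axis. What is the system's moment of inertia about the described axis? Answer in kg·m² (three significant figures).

11.3

Thin ring: I_cm = MR² = (5.29)(0.465)² = 1.1438 kg·m²; centre at d = 0.893 m, so the parallel axis theorem gives I = 1.1438 + (5.29)(0.893)² = 5.3623 kg·m².
Solid sphere: I_cm = (2/5)MR² = (2/5)(2.73)(0.411)² = 0.18446 kg·m²; centre at d = 0.303 m, so the parallel axis theorem gives I = 0.18446 + (2.73)(0.303)² = 0.4351 kg·m².
Point mass: I_cm = 0; centre at d = 0.852 m, so the parallel axis theorem gives I = 0 + (5.02)(0.852)² = 3.644 kg·m².
Rectangular plate: I_cm = (1/12)Mb² = (1/12)(4.72)(0.543)² = 0.11597 kg·m²; centre at d = 0.599 m, so the parallel axis theorem gives I = 0.11597 + (4.72)(0.599)² = 1.8095 kg·m².
Total I = 5.3623 + 0.4351 + 3.644 + 1.8095 = 11.251 kg·m².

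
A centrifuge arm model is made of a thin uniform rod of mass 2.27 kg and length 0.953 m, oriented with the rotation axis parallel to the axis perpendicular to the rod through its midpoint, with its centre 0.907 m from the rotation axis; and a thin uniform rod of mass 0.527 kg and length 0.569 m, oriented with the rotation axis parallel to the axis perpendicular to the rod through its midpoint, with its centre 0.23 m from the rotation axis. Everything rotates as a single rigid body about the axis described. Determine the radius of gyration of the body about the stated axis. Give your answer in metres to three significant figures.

Thin rod: I_cm = (1/12)ML² = (1/12)(2.27)(0.953)² = 0.1718 kg m^2; centre at d = 0.907 m, so the parallel axis theorem gives I = 0.1718 + (2.27)(0.907)² = 2.0392 kg m^2.
Thin rod: I_cm = (1/12)ML² = (1/12)(0.527)(0.569)² = 0.014219 kg m^2; centre at d = 0.23 m, so the parallel axis theorem gives I = 0.014219 + (0.527)(0.23)² = 0.042097 kg m^2.
Total I = 2.0813 kg m^2; total mass M = 2.797 kg.
k = √(I/M) = √(2.0813/2.797) = 0.86263 m.

0.863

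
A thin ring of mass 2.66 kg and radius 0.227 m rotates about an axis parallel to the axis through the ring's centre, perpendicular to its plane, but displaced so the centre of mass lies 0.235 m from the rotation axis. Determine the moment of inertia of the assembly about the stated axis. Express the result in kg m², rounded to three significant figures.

0.284

I_cm = MR² = (2.66)(0.227)² = 0.13707 kg m²; centre at d = 0.235 m, so the parallel axis theorem gives I = 0.13707 + (2.66)(0.235)² = 0.28397 kg m².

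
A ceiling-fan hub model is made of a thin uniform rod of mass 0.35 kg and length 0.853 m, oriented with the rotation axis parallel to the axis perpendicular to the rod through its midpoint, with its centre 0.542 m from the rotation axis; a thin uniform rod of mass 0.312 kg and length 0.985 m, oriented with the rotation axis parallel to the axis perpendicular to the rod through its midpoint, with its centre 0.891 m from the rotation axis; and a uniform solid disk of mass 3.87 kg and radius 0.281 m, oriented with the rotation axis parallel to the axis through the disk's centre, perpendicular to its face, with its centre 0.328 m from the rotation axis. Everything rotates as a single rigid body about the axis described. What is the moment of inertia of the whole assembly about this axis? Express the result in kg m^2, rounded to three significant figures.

0.966

Thin rod: I_cm = (1/12)ML² = (1/12)(0.35)(0.853)² = 0.021222 kg m^2; centre at d = 0.542 m, so the parallel axis theorem gives I = 0.021222 + (0.35)(0.542)² = 0.12404 kg m^2.
Thin rod: I_cm = (1/12)ML² = (1/12)(0.312)(0.985)² = 0.025226 kg m^2; centre at d = 0.891 m, so the parallel axis theorem gives I = 0.025226 + (0.312)(0.891)² = 0.27292 kg m^2.
Solid disk: I_cm = (1/2)MR² = (1/2)(3.87)(0.281)² = 0.15279 kg m^2; centre at d = 0.328 m, so the parallel axis theorem gives I = 0.15279 + (3.87)(0.328)² = 0.56914 kg m^2.
Total I = 0.12404 + 0.27292 + 0.56914 = 0.9661 kg m^2.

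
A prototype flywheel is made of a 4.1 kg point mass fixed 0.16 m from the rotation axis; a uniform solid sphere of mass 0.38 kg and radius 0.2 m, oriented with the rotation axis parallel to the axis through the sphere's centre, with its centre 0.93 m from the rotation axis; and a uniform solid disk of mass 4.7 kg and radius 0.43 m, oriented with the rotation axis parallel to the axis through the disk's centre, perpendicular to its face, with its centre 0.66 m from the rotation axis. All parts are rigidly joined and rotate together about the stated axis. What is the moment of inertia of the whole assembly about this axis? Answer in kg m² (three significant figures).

2.92

Point mass: I_cm = 0; centre at d = 0.16 m, so I = I_cm + Md² gives I = 0 + (4.1)(0.16)² = 0.10496 kg m².
Solid sphere: I_cm = (2/5)MR² = (2/5)(0.38)(0.2)² = 0.00608 kg m²; centre at d = 0.93 m, so I = I_cm + Md² gives I = 0.00608 + (0.38)(0.93)² = 0.33474 kg m².
Solid disk: I_cm = (1/2)MR² = (1/2)(4.7)(0.43)² = 0.43451 kg m²; centre at d = 0.66 m, so I = I_cm + Md² gives I = 0.43451 + (4.7)(0.66)² = 2.4818 kg m².
Total I = 0.10496 + 0.33474 + 2.4818 = 2.9215 kg m².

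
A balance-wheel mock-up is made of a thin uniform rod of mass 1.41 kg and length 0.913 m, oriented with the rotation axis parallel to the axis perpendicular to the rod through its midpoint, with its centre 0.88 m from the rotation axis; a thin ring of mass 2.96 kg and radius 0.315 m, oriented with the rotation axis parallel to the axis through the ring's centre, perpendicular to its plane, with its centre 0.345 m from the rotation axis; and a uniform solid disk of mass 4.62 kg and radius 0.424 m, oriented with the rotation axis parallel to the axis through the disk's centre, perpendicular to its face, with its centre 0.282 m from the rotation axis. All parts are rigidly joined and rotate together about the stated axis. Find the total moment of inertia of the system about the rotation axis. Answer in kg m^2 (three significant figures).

Thin rod: I_cm = (1/12)ML² = (1/12)(1.41)(0.913)² = 0.097944 kg m^2; centre at d = 0.88 m, so the parallel axis theorem gives I = 0.097944 + (1.41)(0.88)² = 1.1898 kg m^2.
Thin ring: I_cm = MR² = (2.96)(0.315)² = 0.29371 kg m^2; centre at d = 0.345 m, so the parallel axis theorem gives I = 0.29371 + (2.96)(0.345)² = 0.64602 kg m^2.
Solid disk: I_cm = (1/2)MR² = (1/2)(4.62)(0.424)² = 0.41528 kg m^2; centre at d = 0.282 m, so the parallel axis theorem gives I = 0.41528 + (4.62)(0.282)² = 0.78268 kg m^2.
Total I = 1.1898 + 0.64602 + 0.78268 = 2.6186 kg m^2.

2.62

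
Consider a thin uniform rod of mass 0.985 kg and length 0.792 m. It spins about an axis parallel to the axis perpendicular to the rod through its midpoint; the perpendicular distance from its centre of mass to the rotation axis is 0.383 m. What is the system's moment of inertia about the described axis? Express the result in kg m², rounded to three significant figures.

I_cm = (1/12)ML² = (1/12)(0.985)(0.792)² = 0.051488 kg m²; centre at d = 0.383 m, so I = I_cm + Md² gives I = 0.051488 + (0.985)(0.383)² = 0.19598 kg m².

0.196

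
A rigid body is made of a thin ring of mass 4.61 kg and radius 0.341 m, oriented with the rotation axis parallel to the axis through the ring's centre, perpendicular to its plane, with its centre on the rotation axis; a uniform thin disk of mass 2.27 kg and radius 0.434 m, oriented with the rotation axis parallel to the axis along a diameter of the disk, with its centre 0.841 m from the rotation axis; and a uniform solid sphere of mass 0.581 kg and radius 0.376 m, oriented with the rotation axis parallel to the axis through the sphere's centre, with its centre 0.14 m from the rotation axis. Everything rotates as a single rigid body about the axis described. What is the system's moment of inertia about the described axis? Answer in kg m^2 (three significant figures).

2.29

Thin ring: I_cm = MR² = (4.61)(0.341)² = 0.53606 kg m^2; axis through the centre, so I = 0.53606 kg m^2.
Thin disk: I_cm = (1/4)MR² = (1/4)(2.27)(0.434)² = 0.10689 kg m^2; centre at d = 0.841 m, so the parallel axis theorem gives I = 0.10689 + (2.27)(0.841)² = 1.7124 kg m^2.
Solid sphere: I_cm = (2/5)MR² = (2/5)(0.581)(0.376)² = 0.032856 kg m^2; centre at d = 0.14 m, so the parallel axis theorem gives I = 0.032856 + (0.581)(0.14)² = 0.044243 kg m^2.
Total I = 0.53606 + 1.7124 + 0.044243 = 2.2927 kg m^2.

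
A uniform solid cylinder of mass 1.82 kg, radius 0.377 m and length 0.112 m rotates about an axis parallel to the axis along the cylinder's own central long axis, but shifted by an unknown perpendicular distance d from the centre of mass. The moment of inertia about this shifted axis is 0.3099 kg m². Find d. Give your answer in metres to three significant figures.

0.315

About the centre-of-mass axis, I_cm = (1/2)MR² = (1/2)(1.82)(0.377)² = 0.12934 kg m².
Parallel axis theorem: I = I_cm + Md², so Md² = 0.3099 − 0.12934 = 0.18056 kg m².
d = √(0.18056 / 1.82) = 0.31498 m.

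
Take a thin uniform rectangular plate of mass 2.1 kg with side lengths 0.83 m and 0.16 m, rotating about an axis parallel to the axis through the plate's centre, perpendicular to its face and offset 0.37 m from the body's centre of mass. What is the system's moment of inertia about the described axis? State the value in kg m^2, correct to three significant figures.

I_cm = (1/12)M(a²+b²) = (1/12)(2.1)[(0.83)² + (0.16)²] = 0.12504 kg m^2; centre at d = 0.37 m, so the parallel axis theorem gives I = 0.12504 + (2.1)(0.37)² = 0.41253 kg m^2.

0.413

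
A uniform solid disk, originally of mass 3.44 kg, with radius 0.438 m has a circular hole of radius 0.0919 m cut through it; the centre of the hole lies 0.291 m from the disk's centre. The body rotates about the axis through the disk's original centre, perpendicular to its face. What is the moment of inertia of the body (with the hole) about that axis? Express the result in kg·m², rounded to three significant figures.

0.317

Unpierced body about its centre: I₀ = (1/2)MR² = (1/2)(3.44)(0.438)² = 0.32997 kg·m².
The removed disk has mass m = M·(r/R)² = (3.44)(0.0919/0.438)² = 0.15144 kg (same uniform areal density).
Its moment of inertia about the rotation axis (parallel-axis theorem): I_hole = (1/2)mr² + md² = (1/2)(0.15144)(0.0919)² + (0.15144)(0.291)² = 0.013464 kg·m².
Treating the hole as negative mass, I = I₀ − I_hole = 0.32997 − 0.013464 = 0.31651 kg·m².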